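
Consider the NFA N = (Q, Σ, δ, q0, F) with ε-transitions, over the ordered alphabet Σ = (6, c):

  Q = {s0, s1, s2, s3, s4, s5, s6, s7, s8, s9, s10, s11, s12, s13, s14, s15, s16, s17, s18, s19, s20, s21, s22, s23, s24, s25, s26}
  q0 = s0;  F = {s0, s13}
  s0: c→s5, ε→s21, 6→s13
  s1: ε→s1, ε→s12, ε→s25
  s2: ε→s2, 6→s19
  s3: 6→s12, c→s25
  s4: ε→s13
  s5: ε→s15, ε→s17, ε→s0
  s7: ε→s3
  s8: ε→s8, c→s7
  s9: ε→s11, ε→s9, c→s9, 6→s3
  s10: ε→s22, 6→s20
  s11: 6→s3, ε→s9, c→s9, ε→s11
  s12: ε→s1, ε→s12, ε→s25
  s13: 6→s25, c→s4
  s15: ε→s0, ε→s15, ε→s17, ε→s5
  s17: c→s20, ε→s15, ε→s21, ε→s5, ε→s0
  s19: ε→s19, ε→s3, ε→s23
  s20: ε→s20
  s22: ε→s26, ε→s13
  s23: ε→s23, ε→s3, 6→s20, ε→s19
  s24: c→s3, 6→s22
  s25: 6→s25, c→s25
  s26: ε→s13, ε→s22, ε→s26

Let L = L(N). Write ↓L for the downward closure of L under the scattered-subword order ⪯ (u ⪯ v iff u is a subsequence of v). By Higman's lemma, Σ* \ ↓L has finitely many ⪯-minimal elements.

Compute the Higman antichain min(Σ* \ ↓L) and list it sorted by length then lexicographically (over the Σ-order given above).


|Q|=27, |F|=2, |δ|=58 (39 ε).
min D↑ (3 st, q0=0, F={2}): 0:6→1,c→0 1:6→2,c→1 2:6→2,c→2 (ε-aug+det+¬).
'66': N↓-sim [9, 3, 1] end={s25} ∉↓L; 2/2 deletions ∈↓L.
1 minimals (antichain).

Antichain: [66].


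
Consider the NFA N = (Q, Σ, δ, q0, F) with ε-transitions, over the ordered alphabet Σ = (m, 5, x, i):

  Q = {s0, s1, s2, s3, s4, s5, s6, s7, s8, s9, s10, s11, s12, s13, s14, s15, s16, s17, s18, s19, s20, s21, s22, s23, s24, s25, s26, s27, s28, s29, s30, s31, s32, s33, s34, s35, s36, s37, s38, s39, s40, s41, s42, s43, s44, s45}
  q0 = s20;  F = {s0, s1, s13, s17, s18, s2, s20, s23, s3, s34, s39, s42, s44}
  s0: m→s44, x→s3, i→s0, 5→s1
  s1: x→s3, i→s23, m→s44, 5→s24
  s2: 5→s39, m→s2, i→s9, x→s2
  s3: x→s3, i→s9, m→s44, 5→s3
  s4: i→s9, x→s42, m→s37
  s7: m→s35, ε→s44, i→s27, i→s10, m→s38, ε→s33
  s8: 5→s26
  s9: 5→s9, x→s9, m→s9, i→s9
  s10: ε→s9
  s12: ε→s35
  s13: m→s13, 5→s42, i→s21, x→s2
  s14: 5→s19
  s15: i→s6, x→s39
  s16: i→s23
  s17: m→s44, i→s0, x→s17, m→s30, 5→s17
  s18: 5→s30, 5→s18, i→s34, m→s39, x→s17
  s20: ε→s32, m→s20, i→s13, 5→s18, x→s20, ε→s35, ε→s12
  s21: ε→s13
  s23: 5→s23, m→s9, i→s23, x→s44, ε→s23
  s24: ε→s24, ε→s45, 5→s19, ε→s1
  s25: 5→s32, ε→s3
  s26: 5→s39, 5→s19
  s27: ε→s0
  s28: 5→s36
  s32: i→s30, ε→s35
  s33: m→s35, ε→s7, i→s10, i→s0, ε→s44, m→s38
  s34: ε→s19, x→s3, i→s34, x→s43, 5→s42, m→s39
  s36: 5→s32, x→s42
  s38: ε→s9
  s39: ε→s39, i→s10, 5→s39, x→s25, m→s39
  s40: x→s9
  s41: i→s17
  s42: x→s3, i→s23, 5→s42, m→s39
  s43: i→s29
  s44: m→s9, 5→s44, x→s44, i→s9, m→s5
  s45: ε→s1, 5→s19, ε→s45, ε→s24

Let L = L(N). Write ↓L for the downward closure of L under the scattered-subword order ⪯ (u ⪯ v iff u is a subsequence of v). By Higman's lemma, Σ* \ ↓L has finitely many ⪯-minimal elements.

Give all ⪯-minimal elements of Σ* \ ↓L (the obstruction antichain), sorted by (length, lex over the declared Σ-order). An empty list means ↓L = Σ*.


|Q|=46, |F|=13, |δ|=111 (23 ε).
min D↑ (14 st, q0=0, F={9}): 0:m→0,5→1,x→0,i→2 1:m→3,5→1,x→4,i→5 2:m→2,5→6,x→7,i→2 3:m→3,5→3,x→8,i→9 4:m→10,5→4,x→4,i→11 5:m→3,5→6,x→8,i→5 6:m→3,5→6,x→8,i→12 7:m→7,5→3,x→7,i→9 8:m→10,5→8,x→8,i→9 9:m→9,5→9,x→9,i→9 10:m→9,5→10,x→10,i→9 11:m→10,5→13,x→8,i→11 12:m→9,5→12,x→10,i→12 13:m→10,5→13,x→8,i→12 (ε-aug+det+¬).
'5mi': N↓-sim [27, 22, 10, 3] end={s10,s30,s9} — reject; 3/3 del acc.
'ixi': run [27, 23, 13, 4] end={s10,s29,s30,s9} ∉↓L; 3/3 single-dels accept.
'5xmm': run [27, 22, 17, 4, 2] end={s5,s9} rej; 4/4 single-dels accept.
'i5im': run [27, 23, 16, 6, 2] end={s5,s9} — reject; 4/4 deletions ∈↓L.
4 minimals (antichain).

min(Σ*\↓L) = [5mi, ixi, 5xmm, i5im].


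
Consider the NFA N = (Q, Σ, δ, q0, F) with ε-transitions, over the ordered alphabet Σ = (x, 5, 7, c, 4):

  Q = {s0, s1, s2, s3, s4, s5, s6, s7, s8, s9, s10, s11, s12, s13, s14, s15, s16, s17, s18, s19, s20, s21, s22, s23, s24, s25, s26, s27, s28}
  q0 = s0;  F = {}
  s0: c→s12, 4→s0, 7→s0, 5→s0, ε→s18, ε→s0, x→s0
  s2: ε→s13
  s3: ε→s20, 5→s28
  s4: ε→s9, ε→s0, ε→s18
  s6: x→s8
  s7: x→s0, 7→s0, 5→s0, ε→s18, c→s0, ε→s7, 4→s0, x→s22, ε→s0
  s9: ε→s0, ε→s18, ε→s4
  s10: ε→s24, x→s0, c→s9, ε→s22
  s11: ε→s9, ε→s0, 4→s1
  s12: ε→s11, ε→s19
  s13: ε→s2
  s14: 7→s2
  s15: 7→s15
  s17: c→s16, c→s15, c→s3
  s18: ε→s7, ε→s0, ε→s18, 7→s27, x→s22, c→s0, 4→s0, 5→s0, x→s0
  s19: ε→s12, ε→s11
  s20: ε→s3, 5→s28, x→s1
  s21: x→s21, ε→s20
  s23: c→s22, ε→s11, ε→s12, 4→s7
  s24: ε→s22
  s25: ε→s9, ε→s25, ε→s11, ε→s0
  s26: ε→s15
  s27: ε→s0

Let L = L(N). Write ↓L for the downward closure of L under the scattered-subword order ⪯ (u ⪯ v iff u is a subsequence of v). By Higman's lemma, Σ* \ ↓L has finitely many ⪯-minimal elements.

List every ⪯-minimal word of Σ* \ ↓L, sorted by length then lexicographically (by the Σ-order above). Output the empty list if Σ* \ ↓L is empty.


|Q|=29, |F|=0, |δ|=68 (36 ε).
min D↑ (1 st, q0=0, F={0}): 0:x→0,5→0,7→0,c→0,4→0 (ε-aug+det+¬).
ε ∈ L(D↑) — L = ∅.

min(Σ*\↓L) = [ε].


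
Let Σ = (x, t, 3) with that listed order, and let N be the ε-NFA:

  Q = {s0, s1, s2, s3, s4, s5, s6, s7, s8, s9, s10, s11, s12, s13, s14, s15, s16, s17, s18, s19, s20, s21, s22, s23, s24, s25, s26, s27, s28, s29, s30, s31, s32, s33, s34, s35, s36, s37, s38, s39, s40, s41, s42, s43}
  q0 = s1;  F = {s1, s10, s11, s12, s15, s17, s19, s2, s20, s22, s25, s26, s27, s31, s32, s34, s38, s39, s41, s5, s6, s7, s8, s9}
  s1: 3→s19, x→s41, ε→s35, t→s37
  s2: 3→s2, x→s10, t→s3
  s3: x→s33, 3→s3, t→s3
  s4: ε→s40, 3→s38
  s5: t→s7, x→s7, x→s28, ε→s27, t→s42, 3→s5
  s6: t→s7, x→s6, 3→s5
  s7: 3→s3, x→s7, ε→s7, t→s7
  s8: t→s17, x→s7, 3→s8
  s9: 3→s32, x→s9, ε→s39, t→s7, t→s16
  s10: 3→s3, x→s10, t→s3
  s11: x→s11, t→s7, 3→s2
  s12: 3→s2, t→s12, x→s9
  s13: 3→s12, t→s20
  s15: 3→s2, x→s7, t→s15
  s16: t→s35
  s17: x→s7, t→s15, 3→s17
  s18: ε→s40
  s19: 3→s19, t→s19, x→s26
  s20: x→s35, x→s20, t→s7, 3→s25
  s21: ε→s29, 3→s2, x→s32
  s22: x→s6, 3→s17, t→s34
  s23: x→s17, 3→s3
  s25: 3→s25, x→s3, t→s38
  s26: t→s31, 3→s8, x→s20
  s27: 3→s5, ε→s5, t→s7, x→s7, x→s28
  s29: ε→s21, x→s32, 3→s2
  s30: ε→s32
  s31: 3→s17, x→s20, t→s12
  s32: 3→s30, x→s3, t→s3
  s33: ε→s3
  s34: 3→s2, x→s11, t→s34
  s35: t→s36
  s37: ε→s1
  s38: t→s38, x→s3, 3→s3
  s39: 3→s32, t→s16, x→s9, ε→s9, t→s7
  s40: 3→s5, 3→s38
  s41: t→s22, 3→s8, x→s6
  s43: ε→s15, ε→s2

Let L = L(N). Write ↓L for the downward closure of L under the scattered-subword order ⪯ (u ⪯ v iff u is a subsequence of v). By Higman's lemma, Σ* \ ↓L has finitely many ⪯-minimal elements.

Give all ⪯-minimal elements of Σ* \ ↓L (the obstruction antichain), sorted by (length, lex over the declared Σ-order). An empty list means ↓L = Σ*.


|Q|=44, |F|=24, |δ|=109 (15 ε).
min D↑ (23 st, q0=0, F={13}): 0:x→1,t→0,3→2 1:x→3,t→4,3→5 2:x→6,t→2,3→2 3:x→3,t→7,3→8 4:x→3,t→9,3→10 5:x→7,t→10,3→5 6:x→11,t→12,3→5 7:x→7,t→7,3→13 8:x→7,t→7,3→8 9:x→14,t→9,3→15 10:x→7,t→16,3→10 11:x→11,t→7,3→17 12:x→11,t→18,3→10 13:x→13,t→13,3→13 14:x→14,t→7,3→15 15:x→19,t→13,3→15 16:x→7,t→16,3→15 17:x→13,t→20,3→17 18:x→21,t→18,3→15 19:x→19,t→13,3→13 20:x→13,t→20,3→13 21:x→21,t→7,3→22 22:x→13,t→13,3→22.
'xxt3': |S_i|=[33, 30, 21, 8, 2] end={s3,s33} rej; 4/4 single-dels accept.
'x3x3': N↓-sim [33, 30, 16, 5, 2] end={s3,s33} rej; 4/4 deletions ∈↓L.
'xtt3t': |S_i|=[33, 30, 27, 18, 6, 2] end={s3,s33} ∉↓L; 5/5 deletions ∈↓L.
'3xx3x': N↓-sim [33, 26, 22, 14, 6, 2] end={s3,s33} — reject; 5/5 deletions ∈↓L.
4 obstructions.

Antichain: [xxt3, x3x3, xtt3t, 3xx3x].


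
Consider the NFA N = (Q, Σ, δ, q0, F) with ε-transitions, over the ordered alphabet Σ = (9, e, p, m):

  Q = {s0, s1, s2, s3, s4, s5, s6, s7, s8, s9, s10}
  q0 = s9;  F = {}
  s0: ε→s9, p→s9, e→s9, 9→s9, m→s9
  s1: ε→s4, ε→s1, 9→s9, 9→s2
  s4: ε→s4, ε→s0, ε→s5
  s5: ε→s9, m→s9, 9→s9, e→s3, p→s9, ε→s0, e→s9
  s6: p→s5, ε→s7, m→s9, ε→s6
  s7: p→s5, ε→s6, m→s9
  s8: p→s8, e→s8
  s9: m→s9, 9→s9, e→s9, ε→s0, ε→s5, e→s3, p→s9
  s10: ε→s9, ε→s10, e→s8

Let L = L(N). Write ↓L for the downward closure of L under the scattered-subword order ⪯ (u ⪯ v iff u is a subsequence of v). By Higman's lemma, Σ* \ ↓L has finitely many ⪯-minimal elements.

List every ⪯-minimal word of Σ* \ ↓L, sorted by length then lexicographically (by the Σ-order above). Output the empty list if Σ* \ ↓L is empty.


|Q|=11, |F|=0, |δ|=38 (15 ε).
min D↑ (1 st, q0=0, F={0}): 0:9→0,e→0,p→0,m→0.
ε ∈ L(D↑) — L = ∅.

A = [ε].


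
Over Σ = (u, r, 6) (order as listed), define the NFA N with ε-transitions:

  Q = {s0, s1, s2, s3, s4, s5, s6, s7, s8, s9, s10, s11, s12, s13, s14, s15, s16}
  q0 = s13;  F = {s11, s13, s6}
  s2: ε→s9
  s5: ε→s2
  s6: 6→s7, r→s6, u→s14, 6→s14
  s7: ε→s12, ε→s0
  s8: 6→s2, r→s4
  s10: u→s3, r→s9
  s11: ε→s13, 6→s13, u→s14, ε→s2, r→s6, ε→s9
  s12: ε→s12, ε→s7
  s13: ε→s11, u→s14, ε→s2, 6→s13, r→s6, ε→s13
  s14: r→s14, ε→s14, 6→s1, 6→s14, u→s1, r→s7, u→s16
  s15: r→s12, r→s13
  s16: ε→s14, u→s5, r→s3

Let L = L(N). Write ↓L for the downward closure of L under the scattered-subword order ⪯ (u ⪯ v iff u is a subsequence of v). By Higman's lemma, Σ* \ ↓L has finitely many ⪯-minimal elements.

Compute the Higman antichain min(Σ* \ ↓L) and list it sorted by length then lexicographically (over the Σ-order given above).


|Q|=17, |F|=3, |δ|=38 (14 ε).
min D↑ (3 st, q0=0, F={1}): 0:u→1,r→2,6→0 1:u→1,r→1,6→1 2:u→1,r→2,6→1 (ε-aug+det+¬).
'u': N↓-sim [13, 10] end={s0,s1,s12,s14,s16,s2,s3,s5,s7,s9} — reject; 1/1 deletions ∈↓L.
'r6': run [13, 11, 10] end={s0,s1,s12,s14,s16,s2,s3,s5,s7,s9} — reject; 2/2 single-dels accept.
2 words, ⪯-incomp.

Antichain: [u, r6].


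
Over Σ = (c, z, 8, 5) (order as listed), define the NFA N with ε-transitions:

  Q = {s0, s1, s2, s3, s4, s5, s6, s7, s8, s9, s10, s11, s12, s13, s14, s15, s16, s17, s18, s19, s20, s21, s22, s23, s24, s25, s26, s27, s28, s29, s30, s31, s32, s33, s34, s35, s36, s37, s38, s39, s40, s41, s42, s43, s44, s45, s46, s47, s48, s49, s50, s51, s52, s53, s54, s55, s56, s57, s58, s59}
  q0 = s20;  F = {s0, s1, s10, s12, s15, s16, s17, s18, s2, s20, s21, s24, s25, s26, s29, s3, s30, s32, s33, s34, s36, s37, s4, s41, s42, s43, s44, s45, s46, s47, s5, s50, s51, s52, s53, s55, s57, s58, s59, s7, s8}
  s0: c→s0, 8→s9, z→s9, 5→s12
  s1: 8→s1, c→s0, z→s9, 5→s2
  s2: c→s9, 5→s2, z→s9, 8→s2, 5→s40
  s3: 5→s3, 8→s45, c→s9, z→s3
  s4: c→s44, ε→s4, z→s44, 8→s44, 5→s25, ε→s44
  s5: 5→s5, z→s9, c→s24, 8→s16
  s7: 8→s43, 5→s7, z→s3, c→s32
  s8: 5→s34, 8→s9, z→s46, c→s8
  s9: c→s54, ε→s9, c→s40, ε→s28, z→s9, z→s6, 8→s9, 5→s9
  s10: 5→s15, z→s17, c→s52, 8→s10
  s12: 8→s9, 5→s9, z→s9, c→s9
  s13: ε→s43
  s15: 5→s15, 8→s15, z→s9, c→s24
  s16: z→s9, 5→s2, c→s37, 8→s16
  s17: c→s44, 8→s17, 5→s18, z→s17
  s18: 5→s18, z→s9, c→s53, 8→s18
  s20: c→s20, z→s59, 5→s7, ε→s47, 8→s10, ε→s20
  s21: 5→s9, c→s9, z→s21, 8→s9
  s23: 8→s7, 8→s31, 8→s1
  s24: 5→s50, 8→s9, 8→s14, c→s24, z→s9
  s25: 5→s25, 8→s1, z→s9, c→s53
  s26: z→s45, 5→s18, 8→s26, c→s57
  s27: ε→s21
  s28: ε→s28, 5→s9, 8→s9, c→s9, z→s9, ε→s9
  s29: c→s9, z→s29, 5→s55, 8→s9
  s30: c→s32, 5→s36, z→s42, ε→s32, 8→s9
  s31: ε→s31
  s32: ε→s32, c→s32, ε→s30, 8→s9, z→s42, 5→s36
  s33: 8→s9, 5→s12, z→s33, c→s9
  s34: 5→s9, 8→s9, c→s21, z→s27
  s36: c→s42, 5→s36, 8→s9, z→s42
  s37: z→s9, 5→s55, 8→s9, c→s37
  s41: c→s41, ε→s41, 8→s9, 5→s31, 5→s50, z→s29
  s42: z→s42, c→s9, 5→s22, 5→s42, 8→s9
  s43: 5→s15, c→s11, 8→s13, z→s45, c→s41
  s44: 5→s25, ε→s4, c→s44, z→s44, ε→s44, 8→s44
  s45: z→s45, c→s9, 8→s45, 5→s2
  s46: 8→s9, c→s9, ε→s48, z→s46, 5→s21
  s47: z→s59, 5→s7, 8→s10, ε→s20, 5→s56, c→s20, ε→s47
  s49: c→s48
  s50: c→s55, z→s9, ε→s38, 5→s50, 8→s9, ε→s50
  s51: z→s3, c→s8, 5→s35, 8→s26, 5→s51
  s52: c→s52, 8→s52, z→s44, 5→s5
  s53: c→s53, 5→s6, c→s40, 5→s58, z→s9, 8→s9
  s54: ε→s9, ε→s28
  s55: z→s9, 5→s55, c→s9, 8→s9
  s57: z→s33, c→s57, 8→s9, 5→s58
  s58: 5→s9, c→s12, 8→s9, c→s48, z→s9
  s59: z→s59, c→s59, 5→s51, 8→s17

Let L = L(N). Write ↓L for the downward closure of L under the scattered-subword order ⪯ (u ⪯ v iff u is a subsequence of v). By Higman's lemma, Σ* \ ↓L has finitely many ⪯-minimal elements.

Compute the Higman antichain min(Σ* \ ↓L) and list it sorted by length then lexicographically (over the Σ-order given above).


A = [85z, 5c8, 5zc, z5c55, 5c5cc, 8c585c].

|Q|=60, |F|=41, |δ|=212 (24 ε).
min D↑ (39 st, q0=0, F={17}): 0:c→0,z→1,8→2,5→3 1:c→1,z→1,8→4,5→5 2:c→6,z→4,8→2,5→7 3:c→8,z→9,8→10,5→3 4:c→11,z→4,8→4,5→12 5:c→13,z→9,8→14,5→5 6:c→6,z→11,8→6,5→15 7:c→16,z→17,8→7,5→7 8:c→8,z→18,8→17,5→19 9:c→17,z→9,8→20,5→9 10:c→21,z→20,8→10,5→7 11:c→11,z→11,8→11,5→22 12:c→23,z→17,8→12,5→12 13:c→13,z→24,8→17,5→25 14:c→26,z→20,8→14,5→12 15:c→16,z→17,8→27,5→15 16:c→16,z→17,8→17,5→28 17:c→17,z→17,8→17,5→17 18:c→17,z→18,8→17,5→18 19:c→18,z→18,8→17,5→19 20:c→17,z→20,8→20,5→29 21:c→21,z→30,8→17,5→28 22:c→23,z→17,8→31,5→22 23:c→23,z→17,8→17,5→32 24:c→17,z→24,8→17,5→33 25:c→33,z→33,8→17,5→17 26:c→26,z→34,8→17,5→32 27:c→35,z→17,8→27,5→29 28:c→36,z→17,8→17,5→28 29:c→17,z→17,8→29,5→29 30:c→17,z→30,8→17,5→36 31:c→37,z→17,8→31,5→29 32:c→38,z→17,8→17,5→17 33:c→17,z→33,8→17,5→17 34:c→17,z→34,8→17,5→38 35:c→35,z→17,8→17,5→36 36:c→17,z→17,8→17,5→36 37:c→37,z→17,8→17,5→38 38:c→17,z→17,8→17,5→17.
'85z': N↓-sim [56, 38, 24, 5] end={s28,s40,s54,s6,s9} — reject; 3/3 del acc.
'5c8': run [56, 48, 32, 6] end={s14,s28,s40,s54,s6,s9} rej; 3/3 single-dels accept.
'5zc': |S_i|=[56, 48, 18, 5] end={s28,s40,s54,s6,s9} — reject; 3/3 deletions ∈↓L.
'z5c55': |S_i|=[56, 34, 29, 17, 11, 5] end={s28,s40,s54,s6,s9} — reject; 5/5 del acc.
'5c5cc': run [56, 48, 32, 18, 11, 5] end={s28,s40,s54,s6,s9} rej; 5/5 single-dels accept.
'8c585c': N↓-sim [56, 38, 30, 22, 13, 8, 5] end={s28,s40,s54,s6,s9} rej; 6/6 del acc.
6 obstructions.


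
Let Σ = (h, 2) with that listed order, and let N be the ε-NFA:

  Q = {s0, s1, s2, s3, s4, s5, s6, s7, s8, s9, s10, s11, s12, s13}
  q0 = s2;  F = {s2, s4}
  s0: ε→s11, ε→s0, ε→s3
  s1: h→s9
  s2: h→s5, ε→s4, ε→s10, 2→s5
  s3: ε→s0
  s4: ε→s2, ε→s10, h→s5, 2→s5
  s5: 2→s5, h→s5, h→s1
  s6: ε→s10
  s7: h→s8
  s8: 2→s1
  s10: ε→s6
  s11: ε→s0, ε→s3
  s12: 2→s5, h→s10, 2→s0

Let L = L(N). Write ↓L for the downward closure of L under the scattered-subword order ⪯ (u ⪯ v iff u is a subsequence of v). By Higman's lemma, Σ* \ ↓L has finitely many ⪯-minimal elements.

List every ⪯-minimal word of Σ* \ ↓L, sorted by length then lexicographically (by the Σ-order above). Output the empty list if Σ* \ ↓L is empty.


|Q|=14, |F|=2, |δ|=25 (12 ε).
min D↑ (2 st, q0=0, F={1}): 0:h→1,2→1 1:h→1,2→1 [Hopcroft].
'h': run [7, 3] end={s1,s5,s9} — reject; 1/1 single-dels accept.
'2': run [7, 3] end={s1,s5,s9} — reject; 1/1 deletions ∈↓L.
2 minimals (antichain).

min(Σ*\↓L) = [h, 2].


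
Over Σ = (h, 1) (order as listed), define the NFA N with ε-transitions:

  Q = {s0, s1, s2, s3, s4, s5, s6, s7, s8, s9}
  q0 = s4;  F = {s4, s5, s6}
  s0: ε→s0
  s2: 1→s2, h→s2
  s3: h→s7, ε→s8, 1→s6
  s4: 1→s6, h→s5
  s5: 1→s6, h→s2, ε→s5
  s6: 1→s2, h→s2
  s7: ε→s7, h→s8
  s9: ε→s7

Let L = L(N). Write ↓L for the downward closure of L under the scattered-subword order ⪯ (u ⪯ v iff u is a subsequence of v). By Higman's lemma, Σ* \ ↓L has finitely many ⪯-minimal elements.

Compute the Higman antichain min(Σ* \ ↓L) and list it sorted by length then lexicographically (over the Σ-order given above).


min(Σ*\↓L) = [hh, 1h, 11].

|Q|=10, |F|=3, |δ|=16 (5 ε).
min D↑ (4 st, q0=0, F={3}): 0:h→1,1→2 1:h→3,1→2 2:h→3,1→3 3:h→3,1→3 (ε-aug+det+¬).
'hh': N↓-sim [4, 3, 1] end={s2} — reject; 2/2 single-dels accept.
'1h': run [4, 2, 1] end={s2} rej; 2/2 deletions ∈↓L.
'11': |S_i|=[4, 2, 1] end={s2} — reject; 2/2 deletions ∈↓L.
3 words, ⪯-incomp.


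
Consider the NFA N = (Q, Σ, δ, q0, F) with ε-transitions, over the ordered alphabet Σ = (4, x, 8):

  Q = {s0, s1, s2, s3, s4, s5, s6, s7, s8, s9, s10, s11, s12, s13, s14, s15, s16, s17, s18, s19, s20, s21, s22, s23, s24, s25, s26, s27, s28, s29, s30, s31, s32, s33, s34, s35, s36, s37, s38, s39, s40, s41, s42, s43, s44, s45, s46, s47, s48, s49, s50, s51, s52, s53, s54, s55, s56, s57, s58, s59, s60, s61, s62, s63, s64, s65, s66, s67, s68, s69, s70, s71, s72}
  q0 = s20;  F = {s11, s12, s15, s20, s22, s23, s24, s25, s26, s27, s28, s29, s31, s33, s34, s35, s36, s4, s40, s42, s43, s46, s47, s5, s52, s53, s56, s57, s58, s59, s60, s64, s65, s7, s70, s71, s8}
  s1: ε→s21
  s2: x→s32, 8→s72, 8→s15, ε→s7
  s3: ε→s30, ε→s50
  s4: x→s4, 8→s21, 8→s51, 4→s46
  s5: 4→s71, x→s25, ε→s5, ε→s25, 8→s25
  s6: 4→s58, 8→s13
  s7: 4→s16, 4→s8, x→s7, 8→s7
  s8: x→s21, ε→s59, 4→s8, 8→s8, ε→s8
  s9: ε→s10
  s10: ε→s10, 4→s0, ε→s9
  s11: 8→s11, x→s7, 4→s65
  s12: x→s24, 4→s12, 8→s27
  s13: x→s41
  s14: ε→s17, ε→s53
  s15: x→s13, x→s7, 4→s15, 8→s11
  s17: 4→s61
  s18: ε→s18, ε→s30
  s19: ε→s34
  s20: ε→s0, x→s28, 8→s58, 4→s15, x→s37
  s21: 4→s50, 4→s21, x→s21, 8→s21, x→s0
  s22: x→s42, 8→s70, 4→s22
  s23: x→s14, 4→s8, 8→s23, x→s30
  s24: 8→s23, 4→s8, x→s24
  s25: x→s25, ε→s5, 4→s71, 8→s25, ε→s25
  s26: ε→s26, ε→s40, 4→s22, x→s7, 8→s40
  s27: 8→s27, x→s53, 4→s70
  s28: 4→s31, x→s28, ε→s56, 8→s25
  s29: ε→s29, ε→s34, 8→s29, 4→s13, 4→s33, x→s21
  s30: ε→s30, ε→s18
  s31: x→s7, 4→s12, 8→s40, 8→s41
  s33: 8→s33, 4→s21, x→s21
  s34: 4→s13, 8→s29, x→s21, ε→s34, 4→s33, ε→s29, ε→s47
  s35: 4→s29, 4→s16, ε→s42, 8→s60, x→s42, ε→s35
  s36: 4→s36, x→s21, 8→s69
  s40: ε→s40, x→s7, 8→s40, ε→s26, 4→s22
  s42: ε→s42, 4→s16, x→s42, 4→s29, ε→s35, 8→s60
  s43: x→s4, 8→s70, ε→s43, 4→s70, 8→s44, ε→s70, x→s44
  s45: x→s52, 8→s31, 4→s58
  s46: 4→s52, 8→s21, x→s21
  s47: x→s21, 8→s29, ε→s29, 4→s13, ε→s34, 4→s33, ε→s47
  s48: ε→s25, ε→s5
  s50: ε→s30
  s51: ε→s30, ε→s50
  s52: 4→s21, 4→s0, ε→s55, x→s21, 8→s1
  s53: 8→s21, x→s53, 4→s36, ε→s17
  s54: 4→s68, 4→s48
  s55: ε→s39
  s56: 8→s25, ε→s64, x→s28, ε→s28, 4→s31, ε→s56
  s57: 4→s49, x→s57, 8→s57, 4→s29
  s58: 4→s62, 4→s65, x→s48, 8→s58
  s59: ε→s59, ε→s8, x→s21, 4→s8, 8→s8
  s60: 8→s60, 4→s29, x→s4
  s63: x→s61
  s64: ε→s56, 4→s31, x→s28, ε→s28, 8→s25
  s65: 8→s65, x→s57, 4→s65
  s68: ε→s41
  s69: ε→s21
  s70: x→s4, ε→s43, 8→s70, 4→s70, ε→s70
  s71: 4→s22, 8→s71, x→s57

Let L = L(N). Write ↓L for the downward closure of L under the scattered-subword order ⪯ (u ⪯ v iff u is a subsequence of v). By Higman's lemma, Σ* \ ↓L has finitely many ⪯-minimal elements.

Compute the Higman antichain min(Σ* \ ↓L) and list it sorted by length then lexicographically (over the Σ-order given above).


|Q|=73, |F|=37, |δ|=205 (59 ε).
min D↑ (29 st, q0=0, F={14}): 0:4→1,x→2,8→3 1:4→1,x→4,8→5 2:4→6,x→2,8→7 3:4→8,x→7,8→3 4:4→9,x→4,8→4 5:4→8,x→4,8→5 6:4→10,x→4,8→11 7:4→12,x→7,8→7 8:4→8,x→13,8→8 9:4→9,x→14,8→9 10:4→10,x→15,8→16 11:4→17,x→4,8→11 12:4→17,x→13,8→12 13:4→18,x→13,8→13 14:4→14,x→14,8→14 15:4→9,x→15,8→19 16:4→20,x→21,8→16 17:4→17,x→22,8→20 18:4→23,x→14,8→18 19:4→9,x→21,8→19 20:4→20,x→24,8→20 21:4→25,x→21,8→14 22:4→18,x→22,8→26 23:4→14,x→14,8→23 24:4→27,x→24,8→14 25:4→25,x→14,8→14 26:4→18,x→24,8→26 27:4→28,x→14,8→14 28:4→14,x→14,8→14.
'4x4x': |S_i|=[58, 49, 36, 23, 6] end={s0,s18,s21,s30,s41,s50} — reject; 4/4 deletions ∈↓L.
'x448x8': N↓-sim [58, 52, 45, 39, 32, 20, 8] end={s0,s1,s18,s21,s30,s50,s51,s69} rej; 6/6 single-dels accept.
'84x444': |S_i|=[58, 49, 36, 25, 18, 12, 5] end={s0,s18,s21,s30,s50} — reject; 6/6 single-dels accept.
3 words, ⪯-incomp.

A = [4x4x, x448x8, 84x444].


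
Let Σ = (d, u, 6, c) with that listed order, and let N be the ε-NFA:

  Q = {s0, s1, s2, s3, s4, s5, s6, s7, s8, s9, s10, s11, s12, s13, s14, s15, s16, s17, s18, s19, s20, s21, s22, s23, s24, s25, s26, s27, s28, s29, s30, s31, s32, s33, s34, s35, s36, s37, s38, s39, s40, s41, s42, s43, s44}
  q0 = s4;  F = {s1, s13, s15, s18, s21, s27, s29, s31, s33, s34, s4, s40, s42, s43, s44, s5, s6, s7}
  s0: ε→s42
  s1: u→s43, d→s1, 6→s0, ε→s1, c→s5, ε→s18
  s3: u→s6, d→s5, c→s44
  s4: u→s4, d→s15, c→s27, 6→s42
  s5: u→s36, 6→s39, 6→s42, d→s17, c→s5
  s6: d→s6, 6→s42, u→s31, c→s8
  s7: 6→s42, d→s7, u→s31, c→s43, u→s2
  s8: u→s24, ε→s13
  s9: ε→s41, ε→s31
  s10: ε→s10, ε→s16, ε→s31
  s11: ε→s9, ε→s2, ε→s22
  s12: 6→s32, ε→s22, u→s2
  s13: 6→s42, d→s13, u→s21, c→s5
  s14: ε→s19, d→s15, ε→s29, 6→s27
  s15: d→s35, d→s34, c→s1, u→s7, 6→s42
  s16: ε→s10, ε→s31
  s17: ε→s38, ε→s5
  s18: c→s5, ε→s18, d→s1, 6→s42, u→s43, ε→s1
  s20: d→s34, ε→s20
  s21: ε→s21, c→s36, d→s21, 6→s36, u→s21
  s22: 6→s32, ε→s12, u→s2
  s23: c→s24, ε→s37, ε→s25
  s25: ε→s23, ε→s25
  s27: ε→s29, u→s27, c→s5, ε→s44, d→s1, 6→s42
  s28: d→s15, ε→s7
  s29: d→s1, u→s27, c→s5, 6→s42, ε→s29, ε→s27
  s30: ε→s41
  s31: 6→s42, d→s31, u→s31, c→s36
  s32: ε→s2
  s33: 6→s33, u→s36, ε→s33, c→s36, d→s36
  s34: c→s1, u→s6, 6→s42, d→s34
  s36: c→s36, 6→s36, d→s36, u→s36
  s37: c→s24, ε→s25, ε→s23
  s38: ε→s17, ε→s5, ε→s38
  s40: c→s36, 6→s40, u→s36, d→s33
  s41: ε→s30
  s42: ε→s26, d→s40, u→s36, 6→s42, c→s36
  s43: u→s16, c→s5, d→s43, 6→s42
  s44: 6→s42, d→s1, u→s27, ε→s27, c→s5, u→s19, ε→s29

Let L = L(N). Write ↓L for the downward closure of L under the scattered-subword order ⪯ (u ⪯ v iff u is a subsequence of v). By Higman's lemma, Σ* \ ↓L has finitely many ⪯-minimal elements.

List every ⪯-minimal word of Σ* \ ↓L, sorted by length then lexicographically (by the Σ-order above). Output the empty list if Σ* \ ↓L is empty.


|Q|=45, |F|=18, |δ|=139 (45 ε).
min D↑ (16 st, q0=0, F={8}): 0:d→1,u→0,6→2,c→3 1:d→4,u→5,6→2,c→6 2:d→7,u→8,6→2,c→8 3:d→6,u→3,6→2,c→9 4:d→4,u→10,6→2,c→6 5:d→5,u→11,6→2,c→12 6:d→6,u→12,6→2,c→9 7:d→13,u→8,6→7,c→8 8:d→8,u→8,6→8,c→8 9:d→9,u→8,6→2,c→9 10:d→10,u→11,6→2,c→14 11:d→11,u→11,6→2,c→8 12:d→12,u→11,6→2,c→9 13:d→8,u→8,6→13,c→8 14:d→14,u→15,6→2,c→9 15:d→15,u→15,6→8,c→8 (ε-aug+det+¬).
'6u': |S_i|=[31, 7, 1] end={s36} ∉↓L; 2/2 del acc.
'6c': run [31, 7, 1] end={s36} rej; 2/2 deletions ∈↓L.
'ccu': |S_i|=[31, 24, 9, 1] end={s36} ∉↓L; 3/3 single-dels accept.
'duuc': run [31, 26, 20, 11, 1] end={s36} rej; 4/4 del acc.
'6ddd': N↓-sim [31, 7, 3, 2, 1] end={s36} rej; 4/4 single-dels accept.
'dducu6': run [31, 26, 25, 19, 13, 3, 1] end={s36} rej; 6/6 deletions ∈↓L.
6 words, ⪯-incomp.

min(Σ*\↓L) = [6u, 6c, ccu, duuc, 6ddd, dducu6].


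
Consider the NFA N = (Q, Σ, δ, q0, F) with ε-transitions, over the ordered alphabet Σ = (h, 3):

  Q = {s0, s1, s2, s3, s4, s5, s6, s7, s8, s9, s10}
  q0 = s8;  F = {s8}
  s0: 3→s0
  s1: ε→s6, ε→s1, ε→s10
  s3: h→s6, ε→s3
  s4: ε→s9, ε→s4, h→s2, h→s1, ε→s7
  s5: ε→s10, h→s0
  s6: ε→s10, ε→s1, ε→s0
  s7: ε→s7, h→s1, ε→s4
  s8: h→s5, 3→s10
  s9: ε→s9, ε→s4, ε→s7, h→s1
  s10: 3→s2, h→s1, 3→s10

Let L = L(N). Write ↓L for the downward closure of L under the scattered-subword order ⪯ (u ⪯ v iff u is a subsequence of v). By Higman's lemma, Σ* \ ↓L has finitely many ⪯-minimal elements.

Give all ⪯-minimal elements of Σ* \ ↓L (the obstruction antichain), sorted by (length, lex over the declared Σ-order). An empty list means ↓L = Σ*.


|Q|=11, |F|=1, |δ|=28 (16 ε).
min D↑ (2 st, q0=0, F={1}): 0:h→1,3→1 1:h→1,3→1.
'h': N↓-sim [7, 6] end={s0,s1,s10,s2,s5,s6} — reject; 1/1 single-dels accept.
'3': N↓-sim [7, 5] end={s0,s1,s10,s2,s6} — reject; 1/1 del acc.
2 words, ⪯-incomp.

Antichain: [h, 3].


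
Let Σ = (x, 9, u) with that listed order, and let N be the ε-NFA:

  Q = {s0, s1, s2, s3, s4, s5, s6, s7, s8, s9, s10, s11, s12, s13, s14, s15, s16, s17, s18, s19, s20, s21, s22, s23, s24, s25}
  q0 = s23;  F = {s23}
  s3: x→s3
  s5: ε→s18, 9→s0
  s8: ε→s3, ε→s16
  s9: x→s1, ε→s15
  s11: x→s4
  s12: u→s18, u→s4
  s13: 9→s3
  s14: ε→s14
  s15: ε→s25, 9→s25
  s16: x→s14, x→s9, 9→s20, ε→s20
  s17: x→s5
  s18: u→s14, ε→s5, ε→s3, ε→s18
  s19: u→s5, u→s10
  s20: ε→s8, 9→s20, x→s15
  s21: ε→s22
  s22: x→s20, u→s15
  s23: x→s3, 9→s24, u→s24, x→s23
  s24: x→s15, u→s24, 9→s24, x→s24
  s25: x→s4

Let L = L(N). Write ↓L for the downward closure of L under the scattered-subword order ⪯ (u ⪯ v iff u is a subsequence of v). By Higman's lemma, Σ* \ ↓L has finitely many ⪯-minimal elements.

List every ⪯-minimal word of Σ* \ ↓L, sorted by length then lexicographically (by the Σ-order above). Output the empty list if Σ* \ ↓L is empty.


Antichain: [9, u].

|Q|=26, |F|=1, |δ|=40 (12 ε).
min D↑ (2 st, q0=0, F={1}): 0:x→0,9→1,u→1 1:x→1,9→1,u→1 (ε-aug+det+¬).
'9': |S_i|=[6, 4] end={s15,s24,s25,s4} — reject; 1/1 single-dels accept.
'u': run [6, 4] end={s15,s24,s25,s4} ∉↓L; 1/1 deletions ∈↓L.
2 minimals (antichain).


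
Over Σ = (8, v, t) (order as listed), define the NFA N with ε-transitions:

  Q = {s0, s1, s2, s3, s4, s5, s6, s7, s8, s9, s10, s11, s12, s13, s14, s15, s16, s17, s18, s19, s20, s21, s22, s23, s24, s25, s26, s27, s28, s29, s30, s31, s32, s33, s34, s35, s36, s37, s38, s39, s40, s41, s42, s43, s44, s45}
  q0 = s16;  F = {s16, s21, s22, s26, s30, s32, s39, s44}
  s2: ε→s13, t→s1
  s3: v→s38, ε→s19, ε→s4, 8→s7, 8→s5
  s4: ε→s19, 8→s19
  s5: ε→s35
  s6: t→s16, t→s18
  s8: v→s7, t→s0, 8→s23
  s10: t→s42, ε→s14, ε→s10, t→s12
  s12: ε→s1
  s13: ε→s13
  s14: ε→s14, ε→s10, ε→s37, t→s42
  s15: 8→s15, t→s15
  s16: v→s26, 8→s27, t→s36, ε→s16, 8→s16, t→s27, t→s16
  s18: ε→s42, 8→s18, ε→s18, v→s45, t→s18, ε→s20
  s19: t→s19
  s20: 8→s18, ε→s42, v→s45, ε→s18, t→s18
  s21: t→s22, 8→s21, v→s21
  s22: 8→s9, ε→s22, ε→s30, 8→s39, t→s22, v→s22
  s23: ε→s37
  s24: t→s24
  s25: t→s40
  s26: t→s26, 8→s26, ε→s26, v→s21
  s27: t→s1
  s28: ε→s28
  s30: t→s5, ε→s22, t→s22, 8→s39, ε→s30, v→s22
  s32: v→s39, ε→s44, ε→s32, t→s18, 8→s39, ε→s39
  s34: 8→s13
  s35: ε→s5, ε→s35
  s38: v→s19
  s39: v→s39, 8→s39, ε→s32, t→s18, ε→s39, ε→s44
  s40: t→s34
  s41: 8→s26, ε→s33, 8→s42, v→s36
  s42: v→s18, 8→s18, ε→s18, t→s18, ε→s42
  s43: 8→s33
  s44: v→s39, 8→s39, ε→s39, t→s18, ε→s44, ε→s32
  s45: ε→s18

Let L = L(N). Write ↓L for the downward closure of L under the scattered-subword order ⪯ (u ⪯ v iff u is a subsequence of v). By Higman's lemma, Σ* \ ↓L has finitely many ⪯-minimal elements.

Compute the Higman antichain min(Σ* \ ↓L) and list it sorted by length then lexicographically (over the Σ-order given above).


A = [vvt8t].

|Q|=46, |F|=8, |δ|=104 (40 ε).
min D↑ (6 st, q0=0, F={5}): 0:8→0,v→1,t→0 1:8→1,v→2,t→1 2:8→2,v→2,t→3 3:8→4,v→3,t→3 4:8→4,v→4,t→5 5:8→5,v→5,t→5 (ε-aug+det+¬).
'vvt8t': run [18, 14, 13, 12, 8, 4] end={s18,s20,s42,s45} ∉↓L; 5/5 del acc.
1 words, ⪯-incomp.


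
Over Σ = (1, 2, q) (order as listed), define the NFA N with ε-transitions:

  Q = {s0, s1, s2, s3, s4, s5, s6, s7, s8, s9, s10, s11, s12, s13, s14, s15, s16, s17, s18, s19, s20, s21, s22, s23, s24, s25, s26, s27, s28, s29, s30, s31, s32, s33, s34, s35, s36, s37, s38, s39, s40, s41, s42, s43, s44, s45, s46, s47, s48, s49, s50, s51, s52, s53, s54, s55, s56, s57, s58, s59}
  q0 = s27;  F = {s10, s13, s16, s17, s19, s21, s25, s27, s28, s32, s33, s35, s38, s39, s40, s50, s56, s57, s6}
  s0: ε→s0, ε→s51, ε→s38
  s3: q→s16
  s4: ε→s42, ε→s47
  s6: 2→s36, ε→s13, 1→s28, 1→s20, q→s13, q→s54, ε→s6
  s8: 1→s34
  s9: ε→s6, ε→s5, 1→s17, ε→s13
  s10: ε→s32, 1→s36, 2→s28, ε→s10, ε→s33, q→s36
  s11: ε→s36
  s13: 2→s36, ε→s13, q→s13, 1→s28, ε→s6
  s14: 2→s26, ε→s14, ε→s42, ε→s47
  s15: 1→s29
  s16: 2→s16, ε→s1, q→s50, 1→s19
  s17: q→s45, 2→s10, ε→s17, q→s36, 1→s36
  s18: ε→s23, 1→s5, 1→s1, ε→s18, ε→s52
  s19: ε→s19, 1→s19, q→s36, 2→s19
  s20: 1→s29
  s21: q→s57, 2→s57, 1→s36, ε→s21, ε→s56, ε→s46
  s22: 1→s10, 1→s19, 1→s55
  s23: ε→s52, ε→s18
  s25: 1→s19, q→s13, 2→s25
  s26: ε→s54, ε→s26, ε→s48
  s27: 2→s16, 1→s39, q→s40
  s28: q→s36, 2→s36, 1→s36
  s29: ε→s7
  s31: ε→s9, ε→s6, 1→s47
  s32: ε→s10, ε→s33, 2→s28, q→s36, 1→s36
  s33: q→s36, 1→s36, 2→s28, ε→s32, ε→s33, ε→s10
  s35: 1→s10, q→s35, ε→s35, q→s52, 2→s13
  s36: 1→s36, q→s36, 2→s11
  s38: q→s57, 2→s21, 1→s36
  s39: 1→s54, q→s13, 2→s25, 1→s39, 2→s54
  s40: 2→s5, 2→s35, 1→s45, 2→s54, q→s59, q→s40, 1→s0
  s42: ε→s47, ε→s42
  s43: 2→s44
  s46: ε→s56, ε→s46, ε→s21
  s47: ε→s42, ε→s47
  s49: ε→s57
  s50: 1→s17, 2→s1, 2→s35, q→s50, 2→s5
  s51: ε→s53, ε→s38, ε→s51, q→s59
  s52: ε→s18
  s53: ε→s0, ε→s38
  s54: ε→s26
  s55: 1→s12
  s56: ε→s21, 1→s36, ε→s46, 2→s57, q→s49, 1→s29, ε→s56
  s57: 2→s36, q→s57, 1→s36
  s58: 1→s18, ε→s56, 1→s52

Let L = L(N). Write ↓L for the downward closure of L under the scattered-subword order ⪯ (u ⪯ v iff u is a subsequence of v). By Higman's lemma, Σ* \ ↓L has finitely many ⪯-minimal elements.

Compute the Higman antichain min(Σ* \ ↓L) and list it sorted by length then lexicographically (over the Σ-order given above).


|Q|=60, |F|=19, |δ|=151 (61 ε).
min D↑ (16 st, q0=0, F={11}): 0:1→1,2→2,q→3 1:1→1,2→4,q→5 2:1→6,2→2,q→7 3:1→8,2→9,q→3 4:1→6,2→4,q→5 5:1→10,2→11,q→5 6:1→6,2→6,q→11 7:1→12,2→9,q→7 8:1→11,2→13,q→14 9:1→15,2→5,q→9 10:1→11,2→11,q→11 11:1→11,2→11,q→11 12:1→11,2→15,q→11 13:1→11,2→14,q→14 14:1→11,2→11,q→14 15:1→11,2→10,q→11.
'1q2': N↓-sim [39, 31, 15, 2] end={s11,s36} ∉↓L; 3/3 deletions ∈↓L.
'21q': N↓-sim [39, 31, 14, 3] end={s11,s36,s45} — reject; 3/3 del acc.
'q11': N↓-sim [39, 34, 23, 4] end={s11,s29,s36,s7} — reject; 3/3 del acc.
'1q1q': |S_i|=[39, 31, 15, 6, 2] end={s11,s36} rej; 4/4 single-dels accept.
'q222': run [39, 34, 25, 12, 2] end={s11,s36} ∉↓L; 4/4 single-dels accept.
5 minimals (antichain).

min(Σ*\↓L) = [1q2, 21q, q11, 1q1q, q222].


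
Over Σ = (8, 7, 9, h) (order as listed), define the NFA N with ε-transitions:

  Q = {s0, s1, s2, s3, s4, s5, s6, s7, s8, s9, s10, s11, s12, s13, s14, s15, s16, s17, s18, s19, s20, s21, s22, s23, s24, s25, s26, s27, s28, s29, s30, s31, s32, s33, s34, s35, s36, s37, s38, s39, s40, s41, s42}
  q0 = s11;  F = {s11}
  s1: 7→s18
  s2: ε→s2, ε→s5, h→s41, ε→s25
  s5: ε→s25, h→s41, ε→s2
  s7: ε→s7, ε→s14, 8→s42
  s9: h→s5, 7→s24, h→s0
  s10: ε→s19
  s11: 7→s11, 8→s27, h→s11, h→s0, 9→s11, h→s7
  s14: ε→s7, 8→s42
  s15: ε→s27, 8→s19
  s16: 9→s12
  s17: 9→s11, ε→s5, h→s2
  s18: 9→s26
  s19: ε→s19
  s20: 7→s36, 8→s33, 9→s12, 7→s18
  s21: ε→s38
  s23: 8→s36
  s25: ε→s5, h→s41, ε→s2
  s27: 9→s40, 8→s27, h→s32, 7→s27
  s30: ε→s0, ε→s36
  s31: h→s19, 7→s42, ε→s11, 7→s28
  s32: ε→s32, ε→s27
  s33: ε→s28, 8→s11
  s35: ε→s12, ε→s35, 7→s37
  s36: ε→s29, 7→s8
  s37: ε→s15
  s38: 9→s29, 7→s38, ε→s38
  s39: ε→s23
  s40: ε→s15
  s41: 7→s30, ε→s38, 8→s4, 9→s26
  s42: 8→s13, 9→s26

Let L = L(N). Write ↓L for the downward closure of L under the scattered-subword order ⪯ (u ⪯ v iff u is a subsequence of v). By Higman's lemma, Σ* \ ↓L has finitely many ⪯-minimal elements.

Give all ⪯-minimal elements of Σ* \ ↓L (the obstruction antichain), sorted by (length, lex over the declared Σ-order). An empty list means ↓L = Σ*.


A = [8].

|Q|=43, |F|=1, |δ|=71 (29 ε).
min D↑ (2 st, q0=0, F={1}): 0:8→1,7→0,9→0,h→0 1:8→1,7→1,9→1,h→1.
'8': run [12, 8] end={s13,s15,s19,s26,s27,s32,s40,s42} ∉↓L; 1/1 deletions ∈↓L.
1 words, ⪯-incomp.


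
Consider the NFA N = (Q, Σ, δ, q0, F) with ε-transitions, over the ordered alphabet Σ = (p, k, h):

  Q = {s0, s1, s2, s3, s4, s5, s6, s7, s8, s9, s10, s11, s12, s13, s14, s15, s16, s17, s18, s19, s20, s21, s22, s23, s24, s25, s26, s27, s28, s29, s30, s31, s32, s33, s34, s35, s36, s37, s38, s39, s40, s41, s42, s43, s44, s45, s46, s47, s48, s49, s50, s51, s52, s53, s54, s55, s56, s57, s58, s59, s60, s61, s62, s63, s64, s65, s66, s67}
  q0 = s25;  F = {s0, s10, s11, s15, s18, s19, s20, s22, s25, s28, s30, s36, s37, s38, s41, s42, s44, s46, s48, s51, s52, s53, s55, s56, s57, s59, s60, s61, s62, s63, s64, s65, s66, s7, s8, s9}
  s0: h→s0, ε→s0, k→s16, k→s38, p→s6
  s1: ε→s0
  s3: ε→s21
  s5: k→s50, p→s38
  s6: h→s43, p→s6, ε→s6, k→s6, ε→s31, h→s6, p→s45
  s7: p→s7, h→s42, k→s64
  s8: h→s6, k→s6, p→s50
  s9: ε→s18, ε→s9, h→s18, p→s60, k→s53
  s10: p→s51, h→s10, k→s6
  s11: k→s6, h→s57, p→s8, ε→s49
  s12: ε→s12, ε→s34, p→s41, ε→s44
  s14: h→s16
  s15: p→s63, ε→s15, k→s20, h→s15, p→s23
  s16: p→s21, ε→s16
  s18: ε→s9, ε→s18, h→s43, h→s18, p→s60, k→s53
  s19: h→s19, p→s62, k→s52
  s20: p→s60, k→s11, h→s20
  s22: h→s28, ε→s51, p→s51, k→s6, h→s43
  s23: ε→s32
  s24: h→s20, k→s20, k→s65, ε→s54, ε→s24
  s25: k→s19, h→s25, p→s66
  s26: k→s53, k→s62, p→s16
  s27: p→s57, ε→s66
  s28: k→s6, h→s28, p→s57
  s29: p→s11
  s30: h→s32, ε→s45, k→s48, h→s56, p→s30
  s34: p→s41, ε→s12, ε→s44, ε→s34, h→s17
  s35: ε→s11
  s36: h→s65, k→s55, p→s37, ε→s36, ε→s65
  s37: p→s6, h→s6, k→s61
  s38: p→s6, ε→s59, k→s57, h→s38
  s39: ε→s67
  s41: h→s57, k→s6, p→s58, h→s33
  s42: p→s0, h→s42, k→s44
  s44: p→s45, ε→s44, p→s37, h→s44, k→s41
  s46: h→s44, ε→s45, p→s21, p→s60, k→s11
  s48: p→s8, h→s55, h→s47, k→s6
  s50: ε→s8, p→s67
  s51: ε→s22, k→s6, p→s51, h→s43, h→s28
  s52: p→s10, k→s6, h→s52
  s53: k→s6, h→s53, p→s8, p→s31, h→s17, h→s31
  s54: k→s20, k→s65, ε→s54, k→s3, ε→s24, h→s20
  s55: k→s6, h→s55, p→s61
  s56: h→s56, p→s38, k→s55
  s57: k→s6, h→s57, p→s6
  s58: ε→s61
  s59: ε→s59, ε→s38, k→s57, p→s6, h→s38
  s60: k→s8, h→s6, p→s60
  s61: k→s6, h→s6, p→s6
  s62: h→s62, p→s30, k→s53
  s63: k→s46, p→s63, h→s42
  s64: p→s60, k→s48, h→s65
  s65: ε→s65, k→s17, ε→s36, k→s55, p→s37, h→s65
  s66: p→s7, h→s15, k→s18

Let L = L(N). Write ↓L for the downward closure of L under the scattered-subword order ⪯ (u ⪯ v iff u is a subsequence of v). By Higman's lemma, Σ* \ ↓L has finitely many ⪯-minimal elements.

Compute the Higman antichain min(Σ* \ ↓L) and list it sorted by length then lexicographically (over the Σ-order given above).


|Q|=68, |F|=36, |δ|=187 (40 ε).
min D↑ (33 st, q0=0, F={16}): 0:p→1,k→2,h→0 1:p→3,k→4,h→5 2:p→6,k→7,h→2 3:p→3,k→8,h→9 4:p→10,k→11,h→4 5:p→12,k→13,h→5 6:p→14,k→11,h→6 7:p→15,k→16,h→7 8:p→10,k→17,h→18 9:p→19,k→20,h→9 10:p→10,k→21,h→16 11:p→21,k→16,h→11 12:p→12,k→22,h→9 13:p→10,k→23,h→13 14:p→14,k→17,h→24 15:p→25,k→16,h→15 16:p→16,k→16,h→16 17:p→21,k→16,h→26 18:p→27,k→26,h→18 19:p→16,k→28,h→19 20:p→27,k→29,h→20 21:p→21,k→16,h→16 22:p→10,k→23,h→20 23:p→21,k→16,h→30 24:p→28,k→26,h→24 25:p→25,k→16,h→31 26:p→32,k→16,h→26 27:p→16,k→32,h→16 28:p→16,k→30,h→28 29:p→32,k→16,h→30 30:p→16,k→16,h→30 31:p→30,k→16,h→31 32:p→16,k→16,h→16 (ε-aug+det+¬).
'kkk': N↓-sim [51, 43, 24, 4] end={s31,s43,s45,s6} ∉↓L; 3/3 del acc.
'pkph': N↓-sim [51, 48, 33, 12, 4] end={s31,s43,s45,s6} rej; 4/4 del acc.
'pphpp': |S_i|=[51, 48, 40, 25, 13, 5] end={s21,s31,s43,s45,s6} rej; 5/5 single-dels accept.
'phkkhp': |S_i|=[51, 48, 45, 28, 14, 6, 4] end={s31,s43,s45,s6} rej; 6/6 deletions ∈↓L.
4 words, ⪯-incomp.

min(Σ*\↓L) = [kkk, pkph, pphpp, phkkhp].


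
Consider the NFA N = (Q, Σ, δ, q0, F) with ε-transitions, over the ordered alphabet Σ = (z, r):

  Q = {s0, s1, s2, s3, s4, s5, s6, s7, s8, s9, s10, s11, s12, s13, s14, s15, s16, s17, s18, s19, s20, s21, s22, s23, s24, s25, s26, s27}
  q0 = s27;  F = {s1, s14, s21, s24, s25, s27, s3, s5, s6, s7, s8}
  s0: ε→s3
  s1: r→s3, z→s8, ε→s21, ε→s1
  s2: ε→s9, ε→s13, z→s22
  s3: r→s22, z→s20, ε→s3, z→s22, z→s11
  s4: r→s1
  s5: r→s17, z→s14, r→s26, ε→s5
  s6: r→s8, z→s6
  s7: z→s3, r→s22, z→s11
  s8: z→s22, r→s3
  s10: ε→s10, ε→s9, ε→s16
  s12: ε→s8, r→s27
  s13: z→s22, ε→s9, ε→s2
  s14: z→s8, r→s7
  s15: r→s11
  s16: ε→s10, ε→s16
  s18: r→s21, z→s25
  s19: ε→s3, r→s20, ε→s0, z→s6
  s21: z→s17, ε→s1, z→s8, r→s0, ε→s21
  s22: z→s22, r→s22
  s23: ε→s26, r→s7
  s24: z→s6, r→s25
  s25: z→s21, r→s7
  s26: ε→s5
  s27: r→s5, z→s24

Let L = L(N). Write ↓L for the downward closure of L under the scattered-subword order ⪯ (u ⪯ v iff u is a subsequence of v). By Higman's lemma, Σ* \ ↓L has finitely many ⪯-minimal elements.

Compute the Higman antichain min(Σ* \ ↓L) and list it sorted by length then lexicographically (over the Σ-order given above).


|Q|=28, |F|=11, |δ|=60 (21 ε).
min D↑ (11 st, q0=0, F={9}): 0:z→1,r→2 1:z→3,r→4 2:z→5,r→2 3:z→3,r→6 4:z→7,r→8 5:z→6,r→8 6:z→9,r→10 7:z→6,r→10 8:z→10,r→9 9:z→9,r→9 10:z→9,r→9 (ε-aug+det+¬).
'zzrz': N↓-sim [17, 14, 10, 6, 3] end={s11,s20,s22} rej; 4/4 deletions ∈↓L.
'zrrr': |S_i|=[17, 14, 11, 6, 1] end={s22} rej; 4/4 deletions ∈↓L.
'rzzz': run [17, 14, 11, 6, 3] end={s11,s20,s22} ∉↓L; 4/4 single-dels accept.
'rzrr': |S_i|=[17, 14, 11, 6, 1] end={s22} rej; 4/4 del acc.
'zrrzz': |S_i|=[17, 14, 11, 6, 4, 3] end={s11,s20,s22} — reject; 5/5 single-dels accept.
5 obstructions.

min(Σ*\↓L) = [zzrz, zrrr, rzzz, rzrr, zrrzz].
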